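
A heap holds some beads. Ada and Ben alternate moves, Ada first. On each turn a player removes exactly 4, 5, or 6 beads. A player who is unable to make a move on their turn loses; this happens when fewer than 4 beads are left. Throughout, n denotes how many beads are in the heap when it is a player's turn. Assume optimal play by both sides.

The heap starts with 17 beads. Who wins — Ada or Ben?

Classify positions by backward induction: terminal positions (no move available) are L. From any other position, the mover wins iff some move reaches an L.
n=0: no move → L
n=1: no move → L
n=2: no move → L
n=3: no move → L
n=4: reaches L-position 0 → W
n=5: reaches L-position 1 → W
n=6: reaches L-position 2 → W
n=7: reaches L-position 3 → W
n=8: reaches L-position 3 → W
n=9: reaches L-position 3 → W
n=10: only reaches 6(W), 5(W), 4(W), all W → L
n=11: only reaches 7(W), 6(W), 5(W), all W → L
n=12: only reaches 8(W), 7(W), 6(W), all W → L
n=13: only reaches 9(W), 8(W), 7(W), all W → L
n=14: reaches L-position 10 → W
n=15: reaches L-position 11 → W
n=16: reaches L-position 12 → W
n=17: reaches L-position 13 → W
From 17 Ada can remove 4, leaving 13, reaching an L position.

Ada wins.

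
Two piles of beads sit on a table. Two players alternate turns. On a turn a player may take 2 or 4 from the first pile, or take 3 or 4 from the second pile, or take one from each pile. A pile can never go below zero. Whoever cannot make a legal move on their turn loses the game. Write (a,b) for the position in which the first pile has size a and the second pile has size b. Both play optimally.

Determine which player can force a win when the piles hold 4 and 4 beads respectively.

The first player wins.

Work bottom-up. With no move the player to move loses. Otherwise the position is W if at least one move leads to an L position for the opponent, and L if every move leads to a W.
No move ever increases a pile, so every position that can arise here has a ≤ 4 and b ≤ 4; it is enough to label the cells with 0 ≤ a ≤ 4 and 0 ≤ b ≤ 4.
Every move lowers a or b (never raises either), so fill the grid row by row in increasing a, and left to right within a row: each cell's successors are then already labelled.
      b=0  b=1  b=2  b=3  b=4
a=0:    L    L    L    W    W
a=1:    L    W    W    W    W
a=2:    W    W    W    L    L
a=3:    W    L    L    L    W
a=4:    W    W    W    W    W
Cells with no legal move (terminal, hence L): (0,0), (0,1), (0,2), (1,0).
The remaining L cells, each justified by listing all of its moves:
(2,3): →(0,3)(W), (2,0)(W), (1,2)(W) — all W, so L
(2,4): →(0,4)(W), (2,1)(W), (2,0)(W), (1,3)(W) — all W, so L
(3,1): →(1,1)(W), (2,0)(W) — all W, so L
(3,2): →(1,2)(W), (2,1)(W) — all W, so L
(3,3): →(1,3)(W), (3,0)(W), (2,2)(W) — all W, so L
Every other cell has at least one move into one of the L cells above, so it is W.
The starting position (4,4) is W: the player to move should move to (2,4), handing over an L position.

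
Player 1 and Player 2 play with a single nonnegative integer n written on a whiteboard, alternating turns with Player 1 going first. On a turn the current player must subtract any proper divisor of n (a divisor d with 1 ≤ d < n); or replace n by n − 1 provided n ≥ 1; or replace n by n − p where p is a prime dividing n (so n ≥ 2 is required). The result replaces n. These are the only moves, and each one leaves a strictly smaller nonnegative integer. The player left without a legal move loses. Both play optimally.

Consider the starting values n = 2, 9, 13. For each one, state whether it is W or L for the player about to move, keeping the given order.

Compute win/loss labels from the base case upward. A position with no move is L. Any other position is W if it can reach an L in one move, else L.
n=0: no move → L
n=1: reaches L-position 0 → W
n=2: reaches L-position 0 → W
n=3: reaches L-position 0 → W
n=4: only reaches 2(W), 3(W), all W → L
n=5: reaches L-position 0 → W
n=6: reaches L-position 4 → W
n=7: reaches L-position 0 → W
n=8: reaches L-position 4 → W
n=9: only reaches 6(W), 8(W), all W → L
n=10: reaches L-position 9 → W
n=11: reaches L-position 0 → W
n=12: reaches L-position 9 → W
n=13: reaches L-position 0 → W

2: W, 9: L, 13: W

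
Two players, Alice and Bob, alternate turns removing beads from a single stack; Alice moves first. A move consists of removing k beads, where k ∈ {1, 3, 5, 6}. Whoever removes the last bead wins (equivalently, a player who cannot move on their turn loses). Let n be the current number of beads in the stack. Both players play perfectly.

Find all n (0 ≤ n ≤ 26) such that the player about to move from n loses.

0, 2, 4, 11, 13, 15, 22, 24, 26

Positions with no move are L. A position that does have a move is losing for the player to move precisely when every available move leads to a winning position for the opponent. Fill in the labels:
n=0: no move → L
n=1: →0(L), so W
n=2: →1(W) only, which is W, so L
n=3: →2(L), so W
n=4: →3(W), 1(W) — all W, so L
n=5: →4(L), so W
n=6: →0(L), so W
n=7: →4(L), so W
n=8: →2(L), so W
n=9: →4(L), so W
n=10: →4(L), so W
n=11: →10(W), 8(W), 6(W), 5(W) — all W, so L
n=12: →11(L), so W
n=13: →12(W), 10(W), 8(W), 7(W) — all W, so L
n=14: →13(L), so W
n=15: →14(W), 12(W), 10(W), 9(W) — all W, so L
n=16: →15(L), so W
n=17: →11(L), so W
n=18: →15(L), so W
n=19: →13(L), so W
n=20: →15(L), so W
n=21: →15(L), so W
n=22: →21(W), 19(W), 17(W), 16(W) — all W, so L
n=23: →22(L), so W
n=24: →23(W), 21(W), 19(W), 18(W) — all W, so L
n=25: →24(L), so W
n=26: →25(W), 23(W), 21(W), 20(W) — all W, so L
Reading off the rows marked L gives the requested list; there are 9 such values of n.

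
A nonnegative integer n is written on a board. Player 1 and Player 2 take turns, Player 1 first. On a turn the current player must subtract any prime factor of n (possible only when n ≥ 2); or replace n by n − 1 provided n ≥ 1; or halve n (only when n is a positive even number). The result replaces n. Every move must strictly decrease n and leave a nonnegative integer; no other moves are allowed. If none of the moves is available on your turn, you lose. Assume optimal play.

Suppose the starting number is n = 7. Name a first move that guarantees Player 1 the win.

Compute win/loss labels from the base case upward. A position with no move is L. Any other position is W if it can reach an L in one move, else L.
n=0: no move → L
n=1: can move to 0, which is L ⇒ W
n=2: can move to 0, which is L ⇒ W
n=3: can move to 0, which is L ⇒ W
n=4: moves to 2(W), 3(W); every one is W ⇒ L
n=5: can move to 0, which is L ⇒ W
n=6: can move to 4, which is L ⇒ W
n=7: can move to 0, which is L ⇒ W
From 7, the L positions reachable in one move are: 0.

Move to 0.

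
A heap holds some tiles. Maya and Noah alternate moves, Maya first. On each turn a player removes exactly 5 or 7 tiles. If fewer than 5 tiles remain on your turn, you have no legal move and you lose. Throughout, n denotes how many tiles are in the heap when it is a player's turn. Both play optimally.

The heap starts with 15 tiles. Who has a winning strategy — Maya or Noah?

Noah wins.

Classify positions by backward induction: terminal positions (no move available) are L. From any other position, the mover wins iff some move reaches an L.
n=0: no move → L
n=1: no move → L
n=2: no move → L
n=3: no move → L
n=4: no move → L
n=5: reaches L-position 0 → W
n=6: reaches L-position 1 → W
n=7: reaches L-position 2 → W
n=8: reaches L-position 3 → W
n=9: reaches L-position 4 → W
n=10: reaches L-position 3 → W
n=11: reaches L-position 4 → W
n=12: only reaches 7(W), 5(W), all W → L
n=13: only reaches 8(W), 6(W), all W → L
n=14: only reaches 9(W), 7(W), all W → L
n=15: only reaches 10(W), 8(W), all W → L
Every move from 15 reaches a W position, so the mover loses.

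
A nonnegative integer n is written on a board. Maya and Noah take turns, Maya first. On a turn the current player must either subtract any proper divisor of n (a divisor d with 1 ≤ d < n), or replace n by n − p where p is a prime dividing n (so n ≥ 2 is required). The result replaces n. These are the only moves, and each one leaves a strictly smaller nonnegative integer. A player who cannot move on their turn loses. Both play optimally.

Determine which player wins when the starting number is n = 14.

Noah wins.

Label each position W (a win for the player to move) or L (a loss). A position with no legal move is L; any other position is W exactly when some move reaches an L, and L when every move reaches a W.
n=0: no move → L
n=1: no move → L
n=2: →0(L), so W
n=3: →0(L), so W
n=4: →2(W), 3(W) — all W, so L
n=5: →0(L), so W
n=6: →4(L), so W
n=7: →0(L), so W
n=8: →4(L), so W
n=9: →6(W), 8(W) — all W, so L
n=10: →9(L), so W
n=11: →0(L), so W
n=12: →9(L), so W
n=13: →0(L), so W
n=14: →7(W), 12(W), 13(W) — all W, so L
Every move from 14 reaches a W position, so the mover loses.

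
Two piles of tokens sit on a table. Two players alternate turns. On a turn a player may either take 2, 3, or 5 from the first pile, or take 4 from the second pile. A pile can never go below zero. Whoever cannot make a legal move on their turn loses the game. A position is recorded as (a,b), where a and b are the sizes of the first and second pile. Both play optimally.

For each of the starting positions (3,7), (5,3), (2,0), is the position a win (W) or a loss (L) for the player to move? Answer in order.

Build the W/L table. Terminal = L. A non-terminal position is W if it has a move to some L; otherwise it is L.
No move ever increases a pile, so every position that can arise here has a ≤ 5 and b ≤ 7; it is enough to label the cells with 0 ≤ a ≤ 5 and 0 ≤ b ≤ 7.
Every move lowers a or b (never raises either), so fill the grid row by row in increasing a, and left to right within a row: each cell's successors are then already labelled.
      b=0  b=1  b=2  b=3  b=4  b=5  b=6  b=7
a=0:    L    L    L    L    W    W    W    W
a=1:    L    L    L    L    W    W    W    W
a=2:    W    W    W    W    L    L    L    L
a=3:    W    W    W    W    L    L    L    L
a=4:    W    W    W    W    W    W    W    W
a=5:    W    W    W    W    W    W    W    W
Cells with no legal move (terminal, hence L): (0,0), (0,1), (0,2), (0,3), (1,0), (1,1), (1,2), (1,3).
The remaining L cells, each justified by listing all of its moves:
(2,4): L (options (0,4)(W), (2,0)(W) are all W)
(2,5): L (options (0,5)(W), (2,1)(W) are all W)
(2,6): L (options (0,6)(W), (2,2)(W) are all W)
(2,7): L (options (0,7)(W), (2,3)(W) are all W)
(3,4): L (options (1,4)(W), (0,4)(W), (3,0)(W) are all W)
(3,5): L (options (1,5)(W), (0,5)(W), (3,1)(W) are all W)
(3,6): L (options (1,6)(W), (0,6)(W), (3,2)(W) are all W)
(3,7): L (options (1,7)(W), (0,7)(W), (3,3)(W) are all W)
Every other cell has at least one move into one of the L cells above, so it is W.
(3,7): one of the L cells justified above, so L
(5,3): the move to (0,3) reaches an L cell, so W
(2,0): the move to (0,0) reaches an L cell, so W

(3,7): L, (5,3): W, (2,0): W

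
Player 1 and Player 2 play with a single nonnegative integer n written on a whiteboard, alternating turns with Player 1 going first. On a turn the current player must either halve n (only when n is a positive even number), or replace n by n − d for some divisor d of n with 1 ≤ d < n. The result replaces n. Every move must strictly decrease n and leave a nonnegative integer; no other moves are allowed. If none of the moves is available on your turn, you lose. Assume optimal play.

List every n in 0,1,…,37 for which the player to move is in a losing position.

Work bottom-up. With no move the player to move loses. Otherwise the position is W if at least one move leads to an L position for the opponent, and L if every move leads to a W.
n=0: no move → L
n=1: no move → L
n=2: W (go to 1, an L position)
n=3: L (sole option 2(W) is W)
n=4: W (go to 3, an L position)
n=5: L (sole option 4(W) is W)
n=6: W (go to 3, an L position)
n=7: L (sole option 6(W) is W)
n=8: W (go to 7, an L position)
n=9: L (options 6(W), 8(W) are all W)
n=10: W (go to 5, an L position)
n=11: L (sole option 10(W) is W)
n=12: W (go to 9, an L position)
n=13: L (sole option 12(W) is W)
n=14: W (go to 7, an L position)
n=15: L (options 10(W), 12(W), 14(W) are all W)
n=16: W (go to 15, an L position)
n=17: L (sole option 16(W) is W)
n=18: W (go to 9, an L position)
n=19: L (sole option 18(W) is W)
n=20: W (go to 15, an L position)
n=21: L (options 14(W), 18(W), 20(W) are all W)
n=22: W (go to 11, an L position)
n=23: L (sole option 22(W) is W)
n=24: W (go to 21, an L position)
n=25: L (options 20(W), 24(W) are all W)
n=26: W (go to 13, an L position)
n=27: L (options 18(W), 24(W), 26(W) are all W)
n=28: W (go to 21, an L position)
n=29: L (sole option 28(W) is W)
n=30: W (go to 15, an L position)
n=31: L (sole option 30(W) is W)
n=32: W (go to 31, an L position)
n=33: L (options 22(W), 30(W), 32(W) are all W)
n=34: W (go to 17, an L position)
n=35: L (options 28(W), 30(W), 34(W) are all W)
n=36: W (go to 27, an L position)
n=37: L (sole option 36(W) is W)
Reading off the rows marked L gives the requested list; there are 20 such values of n.

0, 1, 3, 5, 7, 9, 11, 13, 15, 17, 19, 21, 23, 25, 27, 29, 31, 33, 35, 37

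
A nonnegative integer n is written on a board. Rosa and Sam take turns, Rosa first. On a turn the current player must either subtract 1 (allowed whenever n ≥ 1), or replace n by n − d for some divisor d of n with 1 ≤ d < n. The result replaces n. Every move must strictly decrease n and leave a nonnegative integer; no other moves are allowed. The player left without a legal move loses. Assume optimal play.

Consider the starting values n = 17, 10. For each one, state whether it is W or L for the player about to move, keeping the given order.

17: L, 10: W

Classify positions by backward induction: terminal positions (no move available) are L. From any other position, the mover wins iff some move reaches an L.
n=0: no move → L
n=1: W (go to 0, an L position)
n=2: L (sole option 1(W) is W)
n=3: W (go to 2, an L position)
n=4: W (go to 2, an L position)
n=5: L (sole option 4(W) is W)
n=6: W (go to 5, an L position)
n=7: L (sole option 6(W) is W)
n=8: W (go to 7, an L position)
n=9: L (options 6(W), 8(W) are all W)
n=10: W (go to 5, an L position)
n=11: L (sole option 10(W) is W)
n=12: W (go to 9, an L position)
n=13: L (sole option 12(W) is W)
n=14: W (go to 7, an L position)
n=15: L (options 10(W), 12(W), 14(W) are all W)
n=16: W (go to 15, an L position)
n=17: L (sole option 16(W) is W)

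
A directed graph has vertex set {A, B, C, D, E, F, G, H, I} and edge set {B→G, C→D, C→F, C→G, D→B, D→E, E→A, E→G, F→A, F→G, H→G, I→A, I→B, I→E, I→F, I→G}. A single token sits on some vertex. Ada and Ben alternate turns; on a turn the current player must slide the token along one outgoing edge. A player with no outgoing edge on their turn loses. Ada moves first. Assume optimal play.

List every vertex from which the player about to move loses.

Compute win/loss labels from the base case upward. A position with no move is L. Any other position is W if it can reach an L in one move, else L.
Every edge goes from a vertex to one that appears earlier in the order A, G, B, E, F, D, C, I, H, so processing vertices in that order labels each vertex after all of its successors.
A: no outgoing edge → L
G: no outgoing edge → L
B: can move to G, which is L ⇒ W
E: can move to G, which is L ⇒ W
F: can move to G, which is L ⇒ W
D: moves to E(W), B(W); every one is W ⇒ L
C: can move to D, which is L ⇒ W
I: can move to G, which is L ⇒ W
H: can move to G, which is L ⇒ W
The losing starting vertices are exactly the entries labelled L in this table (3 of them).

A, D, G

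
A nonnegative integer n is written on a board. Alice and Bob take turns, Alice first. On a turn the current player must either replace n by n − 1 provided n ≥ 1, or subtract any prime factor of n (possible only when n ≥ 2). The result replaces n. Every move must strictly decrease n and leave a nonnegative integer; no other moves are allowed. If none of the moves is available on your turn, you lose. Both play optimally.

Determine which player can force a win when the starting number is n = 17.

Alice wins.

Use the standard recursion: the mover loses at a terminal position; elsewhere, the mover wins exactly when some move hands the opponent an L position.
n=0: no move → L
n=1: →0(L), so W
n=2: →0(L), so W
n=3: →0(L), so W
n=4: →2(W), 3(W) — all W, so L
n=5: →0(L), so W
n=6: →4(L), so W
n=7: →0(L), so W
n=8: →6(W), 7(W) — all W, so L
n=9: →8(L), so W
n=10: →8(L), so W
n=11: →0(L), so W
n=12: →9(W), 10(W), 11(W) — all W, so L
n=13: →0(L), so W
n=14: →12(L), so W
n=15: →12(L), so W
n=16: →14(W), 15(W) — all W, so L
n=17: →0(L), so W
From 17 Alice can move to 0, reaching an L position.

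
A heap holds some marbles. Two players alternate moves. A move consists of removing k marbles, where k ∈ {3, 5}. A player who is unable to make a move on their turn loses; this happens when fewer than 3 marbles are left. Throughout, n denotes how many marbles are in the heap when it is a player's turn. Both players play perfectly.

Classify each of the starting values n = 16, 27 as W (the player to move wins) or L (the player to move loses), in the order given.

16: L, 27: W

Work bottom-up. With no move the player to move loses. Otherwise the position is W if at least one move leads to an L position for the opponent, and L if every move leads to a W.
n=0: no move → L
n=1: no move → L
n=2: no move → L
n=3: W (go to 0, an L position)
n=4: W (go to 1, an L position)
n=5: W (go to 2, an L position)
n=6: W (go to 1, an L position)
n=7: W (go to 2, an L position)
n=8: L (options 5(W), 3(W) are all W)
n=9: L (options 6(W), 4(W) are all W)
n=10: L (options 7(W), 5(W) are all W)
n=11: W (go to 8, an L position)
n=12: W (go to 9, an L position)
n=13: W (go to 10, an L position)
n=14: W (go to 9, an L position)
n=15: W (go to 10, an L position)
n=16: L (options 13(W), 11(W) are all W)
n=17: L (options 14(W), 12(W) are all W)
n=18: L (options 15(W), 13(W) are all W)
n=19: W (go to 16, an L position)
n=20: W (go to 17, an L position)
n=21: W (go to 18, an L position)
n=22: W (go to 17, an L position)
n=23: W (go to 18, an L position)
n=24: L (options 21(W), 19(W) are all W)
n=25: L (options 22(W), 20(W) are all W)
n=26: L (options 23(W), 21(W) are all W)
n=27: W (go to 24, an L position)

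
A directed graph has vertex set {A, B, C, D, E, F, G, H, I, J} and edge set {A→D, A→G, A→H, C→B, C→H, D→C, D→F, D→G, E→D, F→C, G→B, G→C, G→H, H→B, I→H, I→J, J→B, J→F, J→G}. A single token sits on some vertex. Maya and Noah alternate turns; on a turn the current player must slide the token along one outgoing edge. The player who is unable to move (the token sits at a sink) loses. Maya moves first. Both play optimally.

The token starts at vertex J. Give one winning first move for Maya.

Use the standard recursion: the mover loses at a terminal position; elsewhere, the mover wins exactly when some move hands the opponent an L position.
Every edge goes from a vertex to one that appears earlier in the order B, H, C, G, F, D, A, J, I, E, so processing vertices in that order labels each vertex after all of its successors.
B: no outgoing edge → L
H: W (go to B, an L position)
C: W (go to B, an L position)
G: W (go to B, an L position)
F: L (sole option C(W) is W)
D: W (go to F, an L position)
A: L (options D(W), G(W), H(W) are all W)
J: W (go to F, an L position)
I: L (options J(W), H(W) are all W)
E: L (sole option D(W) is W)
From J, the L positions reachable in one move are: F, B. Any move reaching one of these is winning.

Move to F.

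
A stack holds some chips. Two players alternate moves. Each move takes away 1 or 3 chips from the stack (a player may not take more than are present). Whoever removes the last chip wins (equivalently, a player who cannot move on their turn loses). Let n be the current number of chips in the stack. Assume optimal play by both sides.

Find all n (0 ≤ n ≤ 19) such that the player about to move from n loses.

0, 2, 4, 6, 8, 10, 12, 14, 16, 18

Compute win/loss labels from the base case upward. A position with no move is L. Any other position is W if it can reach an L in one move, else L.
n=0: no move → L
n=1: can move to 0, which is L ⇒ W
n=2: the only move is to 1(W), a W ⇒ L
n=3: can move to 2, which is L ⇒ W
n=4: moves to 3(W), 1(W); every one is W ⇒ L
n=5: can move to 4, which is L ⇒ W
n=6: moves to 5(W), 3(W); every one is W ⇒ L
n=7: can move to 6, which is L ⇒ W
n=8: moves to 7(W), 5(W); every one is W ⇒ L
n=9: can move to 8, which is L ⇒ W
n=10: moves to 9(W), 7(W); every one is W ⇒ L
n=11: can move to 10, which is L ⇒ W
n=12: moves to 11(W), 9(W); every one is W ⇒ L
n=13: can move to 12, which is L ⇒ W
n=14: moves to 13(W), 11(W); every one is W ⇒ L
n=15: can move to 14, which is L ⇒ W
n=16: moves to 15(W), 13(W); every one is W ⇒ L
n=17: can move to 16, which is L ⇒ W
n=18: moves to 17(W), 15(W); every one is W ⇒ L
n=19: can move to 18, which is L ⇒ W
The losing starting values of n are exactly the entries labelled L in this table (10 of them).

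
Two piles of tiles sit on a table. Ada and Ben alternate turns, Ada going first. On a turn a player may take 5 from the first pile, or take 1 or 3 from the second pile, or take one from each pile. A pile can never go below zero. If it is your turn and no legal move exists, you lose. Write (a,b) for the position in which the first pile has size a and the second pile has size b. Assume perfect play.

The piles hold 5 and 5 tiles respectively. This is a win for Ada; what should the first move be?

Move to (4,4).

Work bottom-up. With no move the player to move loses. Otherwise the position is W if at least one move leads to an L position for the opponent, and L if every move leads to a W.
No move ever increases a pile, so every position that can arise here has a ≤ 5 and b ≤ 5; it is enough to label the cells with 0 ≤ a ≤ 5 and 0 ≤ b ≤ 5.
Every move lowers a or b (never raises either), so fill the grid row by row in increasing a, and left to right within a row: each cell's successors are then already labelled.
      b=0  b=1  b=2  b=3  b=4  b=5
a=0:    L    W    L    W    L    W
a=1:    L    W    L    W    L    W
a=2:    L    W    L    W    L    W
a=3:    L    W    L    W    L    W
a=4:    L    W    L    W    L    W
a=5:    W    W    W    W    W    W
Cells with no legal move (terminal, hence L): (0,0), (1,0), (2,0), (3,0), (4,0).
The remaining L cells, each justified by listing all of its moves:
(0,2): L (sole option (0,1)(W) is W)
(0,4): L (options (0,3)(W), (0,1)(W) are all W)
(1,2): L (options (1,1)(W), (0,1)(W) are all W)
(1,4): L (options (1,3)(W), (1,1)(W), (0,3)(W) are all W)
(2,2): L (options (2,1)(W), (1,1)(W) are all W)
(2,4): L (options (2,3)(W), (2,1)(W), (1,3)(W) are all W)
(3,2): L (options (3,1)(W), (2,1)(W) are all W)
(3,4): L (options (3,3)(W), (3,1)(W), (2,3)(W) are all W)
(4,2): L (options (4,1)(W), (3,1)(W) are all W)
(4,4): L (options (4,3)(W), (4,1)(W), (3,3)(W) are all W)
Every other cell has at least one move into one of the L cells above, so it is W.
From (5,5), the L positions reachable in one move are: (4,4).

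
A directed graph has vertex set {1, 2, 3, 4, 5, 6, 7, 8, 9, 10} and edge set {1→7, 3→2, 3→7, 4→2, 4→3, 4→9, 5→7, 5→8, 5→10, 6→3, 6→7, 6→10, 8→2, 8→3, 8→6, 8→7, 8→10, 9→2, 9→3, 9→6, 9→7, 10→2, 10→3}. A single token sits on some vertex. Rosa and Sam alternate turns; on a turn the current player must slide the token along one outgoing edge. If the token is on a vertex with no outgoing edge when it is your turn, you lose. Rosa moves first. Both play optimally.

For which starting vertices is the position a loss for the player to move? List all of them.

2, 7

Compute win/loss labels from the base case upward. A position with no move is L. Any other position is W if it can reach an L in one move, else L.
Every edge goes from a vertex to one that appears earlier in the order 7, 2, 3, 10, 6, 9, 4, 8, 5, 1, so processing vertices in that order labels each vertex after all of its successors.
7: no outgoing edge → L
2: no outgoing edge → L
3: →2(L), so W
10: →2(L), so W
6: →7(L), so W
9: →2(L), so W
4: →2(L), so W
8: →2(L), so W
5: →7(L), so W
1: →7(L), so W
The losing starting vertices are exactly the entries labelled L in this table (2 of them).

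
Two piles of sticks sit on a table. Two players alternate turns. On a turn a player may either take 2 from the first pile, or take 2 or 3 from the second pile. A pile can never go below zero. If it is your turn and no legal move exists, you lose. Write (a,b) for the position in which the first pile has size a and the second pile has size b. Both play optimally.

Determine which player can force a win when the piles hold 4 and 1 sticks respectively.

The second player wins.

Use the standard recursion: the mover loses at a terminal position; elsewhere, the mover wins exactly when some move hands the opponent an L position.
No move ever increases a pile, so every position that can arise here has a ≤ 4 and b ≤ 1; it is enough to label the cells with 0 ≤ a ≤ 4 and 0 ≤ b ≤ 1.
Every move lowers a or b (never raises either), so fill the grid row by row in increasing a, and left to right within a row: each cell's successors are then already labelled.
      b=0  b=1
a=0:    L    L
a=1:    L    L
a=2:    W    W
a=3:    W    W
a=4:    L    L
Cells with no legal move (terminal, hence L): (0,0), (0,1), (1,0), (1,1).
The remaining L cells, each justified by listing all of its moves:
(4,0): only reaches (2,0)(W), which is W → L
(4,1): only reaches (2,1)(W), which is W → L
Every other cell has at least one move into one of the L cells above, so it is W.
The starting position (4,1) is L: whatever the player to move does, the opponent receives a W position.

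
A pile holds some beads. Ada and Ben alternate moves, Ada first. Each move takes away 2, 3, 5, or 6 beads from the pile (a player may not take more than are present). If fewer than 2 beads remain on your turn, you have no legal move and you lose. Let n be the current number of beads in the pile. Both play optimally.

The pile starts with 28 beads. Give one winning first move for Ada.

Positions with no move are L. A position that does have a move is losing for the player to move precisely when every available move leads to a winning position for the opponent. Fill in the labels:
n=0: no move → L
n=1: no move → L
n=2: reaches L-position 0 → W
n=3: reaches L-position 1 → W
n=4: reaches L-position 1 → W
n=5: reaches L-position 0 → W
n=6: reaches L-position 1 → W
n=7: reaches L-position 1 → W
n=8: only reaches 6(W), 5(W), 3(W), 2(W), all W → L
n=9: only reaches 7(W), 6(W), 4(W), 3(W), all W → L
n=10: reaches L-position 8 → W
n=11: reaches L-position 9 → W
n=12: reaches L-position 9 → W
n=13: reaches L-position 8 → W
n=14: reaches L-position 9 → W
n=15: reaches L-position 9 → W
n=16: only reaches 14(W), 13(W), 11(W), 10(W), all W → L
n=17: only reaches 15(W), 14(W), 12(W), 11(W), all W → L
n=18: reaches L-position 16 → W
n=19: reaches L-position 17 → W
n=20: reaches L-position 17 → W
n=21: reaches L-position 16 → W
n=22: reaches L-position 17 → W
n=23: reaches L-position 17 → W
n=24: only reaches 22(W), 21(W), 19(W), 18(W), all W → L
n=25: only reaches 23(W), 22(W), 20(W), 19(W), all W → L
n=26: reaches L-position 24 → W
n=27: reaches L-position 25 → W
n=28: reaches L-position 25 → W
From 28, the L positions reachable in one move are: 25.

Remove 3, leaving 25.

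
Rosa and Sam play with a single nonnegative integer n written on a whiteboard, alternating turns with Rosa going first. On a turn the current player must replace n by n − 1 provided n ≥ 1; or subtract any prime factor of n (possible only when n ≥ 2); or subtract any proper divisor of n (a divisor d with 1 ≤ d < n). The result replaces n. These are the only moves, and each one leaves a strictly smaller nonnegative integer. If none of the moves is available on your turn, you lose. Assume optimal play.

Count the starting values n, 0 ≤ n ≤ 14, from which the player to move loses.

4

Work bottom-up. With no move the player to move loses. Otherwise the position is W if at least one move leads to an L position for the opponent, and L if every move leads to a W.
n=0: no move → L
n=1: reaches L-position 0 → W
n=2: reaches L-position 0 → W
n=3: reaches L-position 0 → W
n=4: only reaches 2(W), 3(W), all W → L
n=5: reaches L-position 0 → W
n=6: reaches L-position 4 → W
n=7: reaches L-position 0 → W
n=8: reaches L-position 4 → W
n=9: only reaches 6(W), 8(W), all W → L
n=10: reaches L-position 9 → W
n=11: reaches L-position 0 → W
n=12: reaches L-position 9 → W
n=13: reaches L-position 0 → W
n=14: only reaches 7(W), 12(W), 13(W), all W → L
L entries with 0 ≤ n ≤ 14: n = 0, 4, 9, 14; that makes 4.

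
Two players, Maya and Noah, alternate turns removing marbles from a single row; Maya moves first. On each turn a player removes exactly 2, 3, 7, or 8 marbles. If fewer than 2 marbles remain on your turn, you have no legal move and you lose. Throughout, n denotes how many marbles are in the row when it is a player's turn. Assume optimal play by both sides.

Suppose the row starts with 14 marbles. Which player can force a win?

Maya wins.

Compute win/loss labels from the base case upward. A position with no move is L. Any other position is W if it can reach an L in one move, else L.
n=0: no move → L
n=1: no move → L
n=2: reaches L-position 0 → W
n=3: reaches L-position 1 → W
n=4: reaches L-position 1 → W
n=5: only reaches 3(W), 2(W), all W → L
n=6: only reaches 4(W), 3(W), all W → L
n=7: reaches L-position 5 → W
n=8: reaches L-position 6 → W
n=9: reaches L-position 6 → W
n=10: only reaches 8(W), 7(W), 3(W), 2(W), all W → L
n=11: only reaches 9(W), 8(W), 4(W), 3(W), all W → L
n=12: reaches L-position 10 → W
n=13: reaches L-position 11 → W
n=14: reaches L-position 11 → W
From 14 Maya can remove 3, leaving 11, reaching an L position.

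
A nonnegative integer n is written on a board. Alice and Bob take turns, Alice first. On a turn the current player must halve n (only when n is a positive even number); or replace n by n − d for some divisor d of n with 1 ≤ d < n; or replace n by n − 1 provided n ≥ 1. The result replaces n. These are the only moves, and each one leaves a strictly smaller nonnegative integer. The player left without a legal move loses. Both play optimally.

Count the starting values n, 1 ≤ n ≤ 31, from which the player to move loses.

Use the standard recursion: the mover loses at a terminal position; elsewhere, the mover wins exactly when some move hands the opponent an L position.
n=0: no move → L
n=1: W (go to 0, an L position)
n=2: L (sole option 1(W) is W)
n=3: W (go to 2, an L position)
n=4: W (go to 2, an L position)
n=5: L (sole option 4(W) is W)
n=6: W (go to 5, an L position)
n=7: L (sole option 6(W) is W)
n=8: W (go to 7, an L position)
n=9: L (options 6(W), 8(W) are all W)
n=10: W (go to 5, an L position)
n=11: L (sole option 10(W) is W)
n=12: W (go to 9, an L position)
n=13: L (sole option 12(W) is W)
n=14: W (go to 7, an L position)
n=15: L (options 10(W), 12(W), 14(W) are all W)
n=16: W (go to 15, an L position)
n=17: L (sole option 16(W) is W)
n=18: W (go to 9, an L position)
n=19: L (sole option 18(W) is W)
n=20: W (go to 15, an L position)
n=21: L (options 14(W), 18(W), 20(W) are all W)
n=22: W (go to 11, an L position)
n=23: L (sole option 22(W) is W)
n=24: W (go to 21, an L position)
n=25: L (options 20(W), 24(W) are all W)
n=26: W (go to 13, an L position)
n=27: L (options 18(W), 24(W), 26(W) are all W)
n=28: W (go to 21, an L position)
n=29: L (sole option 28(W) is W)
n=30: W (go to 15, an L position)
n=31: L (sole option 30(W) is W)
L entries with 1 ≤ n ≤ 31 (n=0 is outside the asked range and is not counted): n = 2, 5, 7, 9, 11, 13, 15, 17, 19, 21, 23, 25, 27, 29, 31; that makes 15.

15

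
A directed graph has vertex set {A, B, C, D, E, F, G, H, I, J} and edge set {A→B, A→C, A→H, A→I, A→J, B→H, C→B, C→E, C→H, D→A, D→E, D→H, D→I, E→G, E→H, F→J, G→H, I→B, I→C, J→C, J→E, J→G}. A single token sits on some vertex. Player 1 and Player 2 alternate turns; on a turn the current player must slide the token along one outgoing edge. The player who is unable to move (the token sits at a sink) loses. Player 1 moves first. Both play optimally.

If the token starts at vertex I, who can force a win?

Work bottom-up. With no move the player to move loses. Otherwise the position is W if at least one move leads to an L position for the opponent, and L if every move leads to a W.
Every edge goes from a vertex to one that appears earlier in the order H, B, G, E, C, J, I, A, D, F, so processing vertices in that order labels each vertex after all of its successors.
H: no outgoing edge → L
B: can move to H, which is L ⇒ W
G: can move to H, which is L ⇒ W
E: can move to H, which is L ⇒ W
C: can move to H, which is L ⇒ W
J: moves to C(W), E(W), G(W); every one is W ⇒ L
I: moves to C(W), B(W); every one is W ⇒ L
A: can move to I, which is L ⇒ W
D: can move to I, which is L ⇒ W
F: can move to J, which is L ⇒ W
The starting position I is L: whatever Player 1 does, the opponent receives a W position.

Player 2 wins.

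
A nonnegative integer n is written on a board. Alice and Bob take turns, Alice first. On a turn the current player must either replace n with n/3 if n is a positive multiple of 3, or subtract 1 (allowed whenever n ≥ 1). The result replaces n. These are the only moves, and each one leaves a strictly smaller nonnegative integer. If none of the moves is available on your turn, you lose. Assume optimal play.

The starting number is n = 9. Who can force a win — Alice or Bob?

Work bottom-up. With no move the player to move loses. Otherwise the position is W if at least one move leads to an L position for the opponent, and L if every move leads to a W.
n=0: no move → L
n=1: reaches L-position 0 → W
n=2: only reaches 1(W), which is W → L
n=3: reaches L-position 2 → W
n=4: only reaches 3(W), which is W → L
n=5: reaches L-position 4 → W
n=6: reaches L-position 2 → W
n=7: only reaches 6(W), which is W → L
n=8: reaches L-position 7 → W
n=9: only reaches 3(W), 8(W), all W → L
The starting position 9 is L: whatever Alice does, the opponent receives a W position.

Bob wins.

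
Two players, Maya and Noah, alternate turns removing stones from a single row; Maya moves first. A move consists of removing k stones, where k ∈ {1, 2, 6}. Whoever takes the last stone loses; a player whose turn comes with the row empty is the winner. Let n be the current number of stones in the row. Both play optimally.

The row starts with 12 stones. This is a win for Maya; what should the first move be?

Classify positions by backward induction: terminal positions (no move available) are W. From any other position, the mover wins iff some move reaches an L.
n=0: no move; the opponent has just taken the last stone and therefore loses → W
n=1: L (sole option 0(W) is W)
n=2: W (go to 1, an L position)
n=3: W (go to 1, an L position)
n=4: L (options 3(W), 2(W) are all W)
n=5: W (go to 4, an L position)
n=6: W (go to 4, an L position)
n=7: W (go to 1, an L position)
n=8: L (options 7(W), 6(W), 2(W) are all W)
n=9: W (go to 8, an L position)
n=10: W (go to 8, an L position)
n=11: L (options 10(W), 9(W), 5(W) are all W)
n=12: W (go to 11, an L position)
From 12, the L positions reachable in one move are: 11.

Remove 1, leaving 11.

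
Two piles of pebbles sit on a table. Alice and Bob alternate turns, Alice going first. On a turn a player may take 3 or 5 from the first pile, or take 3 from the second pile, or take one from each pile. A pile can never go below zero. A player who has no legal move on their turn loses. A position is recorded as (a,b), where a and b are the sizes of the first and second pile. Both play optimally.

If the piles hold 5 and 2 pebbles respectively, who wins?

Work bottom-up. With no move the player to move loses. Otherwise the position is W if at least one move leads to an L position for the opponent, and L if every move leads to a W.
No move ever increases a pile, so every position that can arise here has a ≤ 5 and b ≤ 2; it is enough to label the cells with 0 ≤ a ≤ 5 and 0 ≤ b ≤ 2.
Every move lowers a or b (never raises either), so fill the grid row by row in increasing a, and left to right within a row: each cell's successors are then already labelled.
      b=0  b=1  b=2
a=0:    L    L    L
a=1:    L    W    W
a=2:    L    W    L
a=3:    W    W    W
a=4:    W    L    L
a=5:    W    W    W
Cells with no legal move (terminal, hence L): (0,0), (0,1), (0,2), (1,0), (2,0).
The remaining L cells, each justified by listing all of its moves:
(2,2): L (sole option (1,1)(W) is W)
(4,1): L (options (1,1)(W), (3,0)(W) are all W)
(4,2): L (options (1,2)(W), (3,1)(W) are all W)
Every other cell has at least one move into one of the L cells above, so it is W.
From (5,2) Alice can move to (2,2), reaching an L position.

Alice wins.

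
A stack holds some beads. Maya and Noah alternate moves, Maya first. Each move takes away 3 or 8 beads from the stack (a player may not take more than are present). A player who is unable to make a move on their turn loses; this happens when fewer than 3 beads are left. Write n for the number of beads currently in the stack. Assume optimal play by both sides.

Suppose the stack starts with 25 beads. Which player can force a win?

Maya wins.

Build the W/L table. Terminal = L. A non-terminal position is W if it has a move to some L; otherwise it is L.
n=0: no move → L
n=1: no move → L
n=2: no move → L
n=3: can move to 0, which is L ⇒ W
n=4: can move to 1, which is L ⇒ W
n=5: can move to 2, which is L ⇒ W
n=6: the only move is to 3(W), a W ⇒ L
n=7: the only move is to 4(W), a W ⇒ L
n=8: can move to 0, which is L ⇒ W
n=9: can move to 6, which is L ⇒ W
n=10: can move to 7, which is L ⇒ W
n=11: moves to 8(W), 3(W); every one is W ⇒ L
n=12: moves to 9(W), 4(W); every one is W ⇒ L
n=13: moves to 10(W), 5(W); every one is W ⇒ L
n=14: can move to 11, which is L ⇒ W
n=15: can move to 12, which is L ⇒ W
n=16: can move to 13, which is L ⇒ W
n=17: moves to 14(W), 9(W); every one is W ⇒ L
n=18: moves to 15(W), 10(W); every one is W ⇒ L
n=19: can move to 11, which is L ⇒ W
n=20: can move to 17, which is L ⇒ W
n=21: can move to 18, which is L ⇒ W
n=22: moves to 19(W), 14(W); every one is W ⇒ L
n=23: moves to 20(W), 15(W); every one is W ⇒ L
n=24: moves to 21(W), 16(W); every one is W ⇒ L
n=25: can move to 22, which is L ⇒ W
From 25 Maya can remove 3, leaving 22, reaching an L position.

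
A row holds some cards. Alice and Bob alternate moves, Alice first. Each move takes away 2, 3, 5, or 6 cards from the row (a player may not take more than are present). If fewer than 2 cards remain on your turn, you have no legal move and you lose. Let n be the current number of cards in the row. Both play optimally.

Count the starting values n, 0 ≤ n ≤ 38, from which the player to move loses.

10

Build the W/L table. Terminal = L. A non-terminal position is W if it has a move to some L; otherwise it is L.
n=0: no move → L
n=1: no move → L
n=2: can move to 0, which is L ⇒ W
n=3: can move to 1, which is L ⇒ W
n=4: can move to 1, which is L ⇒ W
n=5: can move to 0, which is L ⇒ W
n=6: can move to 1, which is L ⇒ W
n=7: can move to 1, which is L ⇒ W
n=8: moves to 6(W), 5(W), 3(W), 2(W); every one is W ⇒ L
n=9: moves to 7(W), 6(W), 4(W), 3(W); every one is W ⇒ L
n=10: can move to 8, which is L ⇒ W
n=11: can move to 9, which is L ⇒ W
n=12: can move to 9, which is L ⇒ W
n=13: can move to 8, which is L ⇒ W
n=14: can move to 9, which is L ⇒ W
n=15: can move to 9, which is L ⇒ W
n=16: moves to 14(W), 13(W), 11(W), 10(W); every one is W ⇒ L
n=17: moves to 15(W), 14(W), 12(W), 11(W); every one is W ⇒ L
n=18: can move to 16, which is L ⇒ W
n=19: can move to 17, which is L ⇒ W
n=20: can move to 17, which is L ⇒ W
n=21: can move to 16, which is L ⇒ W
n=22: can move to 17, which is L ⇒ W
n=23: can move to 17, which is L ⇒ W
n=24: moves to 22(W), 21(W), 19(W), 18(W); every one is W ⇒ L
n=25: moves to 23(W), 22(W), 20(W), 19(W); every one is W ⇒ L
n=26: can move to 24, which is L ⇒ W
n=27: can move to 25, which is L ⇒ W
n=28: can move to 25, which is L ⇒ W
n=29: can move to 24, which is L ⇒ W
n=30: can move to 25, which is L ⇒ W
n=31: can move to 25, which is L ⇒ W
n=32: moves to 30(W), 29(W), 27(W), 26(W); every one is W ⇒ L
n=33: moves to 31(W), 30(W), 28(W), 27(W); every one is W ⇒ L
n=34: can move to 32, which is L ⇒ W
n=35: can move to 33, which is L ⇒ W
n=36: can move to 33, which is L ⇒ W
n=37: can move to 32, which is L ⇒ W
n=38: can move to 33, which is L ⇒ W
L entries with 0 ≤ n ≤ 38: n = 0, 1, 8, 9, 16, 17, 24, 25, 32, 33; that makes 10.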